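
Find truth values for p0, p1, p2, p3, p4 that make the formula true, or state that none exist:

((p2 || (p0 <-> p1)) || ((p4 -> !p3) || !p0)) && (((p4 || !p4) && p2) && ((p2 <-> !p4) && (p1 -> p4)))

p0=T, p1=F, p2=T, p3=T, p4=F

  (p2 || (p0 <-> p1)) || ((p4 -> !p3) || !p0) = True
    p2 || (p0 <-> p1) = True
      p0 <-> p1 = False
    (p4 -> !p3) || !p0 = True
      p4 -> !p3 = True
        !p3 = False
      !p0 = False
  ((p4 || !p4) && p2) && ((p2 <-> !p4) && (p1 -> p4)) = True
    (p4 || !p4) && p2 = True
      p4 || !p4 = True
        !p4 = True
    (p2 <-> !p4) && (p1 -> p4) = True
      p2 <-> !p4 = True
        !p4 = True
      p1 -> p4 = True
Both conjuncts True, so the formula holds.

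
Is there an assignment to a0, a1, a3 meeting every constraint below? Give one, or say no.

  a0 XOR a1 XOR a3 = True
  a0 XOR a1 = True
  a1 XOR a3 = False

a0 = True, a1 = False, a3 = False

a0 XOR a1 XOR a3 = T XOR F XOR F = True ✓
a0 XOR a1 = T XOR F = True ✓
a1 XOR a3 = F XOR F = False ✓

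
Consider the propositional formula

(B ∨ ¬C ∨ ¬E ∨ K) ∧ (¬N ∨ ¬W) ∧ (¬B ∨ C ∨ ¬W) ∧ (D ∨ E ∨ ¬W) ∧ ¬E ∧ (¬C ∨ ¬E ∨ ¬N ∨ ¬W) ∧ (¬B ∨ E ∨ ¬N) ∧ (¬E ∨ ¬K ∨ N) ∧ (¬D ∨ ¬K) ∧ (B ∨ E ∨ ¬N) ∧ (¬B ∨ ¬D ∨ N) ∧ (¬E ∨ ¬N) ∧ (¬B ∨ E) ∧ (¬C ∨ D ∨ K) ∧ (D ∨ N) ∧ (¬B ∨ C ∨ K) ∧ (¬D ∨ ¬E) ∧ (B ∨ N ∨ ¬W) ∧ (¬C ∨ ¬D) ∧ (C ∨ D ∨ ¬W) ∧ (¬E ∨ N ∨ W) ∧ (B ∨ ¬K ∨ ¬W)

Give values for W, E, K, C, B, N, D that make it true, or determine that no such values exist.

W = False, E = False, K = False, C = False, B = False, N = False, D = True

Unit clause (¬E) forces E = False.
In (¬B ∨ E) only ¬B is left, so B = False.
In (B ∨ E ∨ ¬N) only ¬N is left, so N = False.
In (D ∨ N) only D is left, so D = True.
In (B ∨ N ∨ ¬W) only ¬W is left, so W = False.
In (¬C ∨ ¬D) only ¬C is left, so C = False.
In (¬D ∨ ¬K) only ¬K is left, so K = False.
All clauses satisfied.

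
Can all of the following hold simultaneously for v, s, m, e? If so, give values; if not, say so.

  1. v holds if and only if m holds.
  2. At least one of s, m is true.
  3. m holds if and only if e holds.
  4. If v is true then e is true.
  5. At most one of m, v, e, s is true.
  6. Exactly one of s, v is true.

v = False, s = True, m = False, e = False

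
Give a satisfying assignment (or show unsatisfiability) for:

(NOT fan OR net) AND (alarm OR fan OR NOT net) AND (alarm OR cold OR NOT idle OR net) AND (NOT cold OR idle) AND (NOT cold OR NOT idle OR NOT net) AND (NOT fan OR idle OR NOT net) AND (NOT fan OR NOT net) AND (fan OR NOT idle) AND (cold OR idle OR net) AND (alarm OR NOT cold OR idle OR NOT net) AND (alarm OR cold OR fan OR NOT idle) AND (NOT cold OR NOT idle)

net = True, fan = False, idle = False, cold = False, alarm = True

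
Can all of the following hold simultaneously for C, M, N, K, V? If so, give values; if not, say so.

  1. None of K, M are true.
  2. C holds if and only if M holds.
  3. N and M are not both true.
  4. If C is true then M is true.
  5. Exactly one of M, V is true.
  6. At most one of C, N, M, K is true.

C=F; M=F; N=F; K=F; V=T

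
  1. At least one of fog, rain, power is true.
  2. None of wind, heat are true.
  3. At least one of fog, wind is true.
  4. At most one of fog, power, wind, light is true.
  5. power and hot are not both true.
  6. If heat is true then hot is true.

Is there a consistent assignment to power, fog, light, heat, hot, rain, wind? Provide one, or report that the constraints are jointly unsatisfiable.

power = False; fog = True; light = False; heat = False; hot = False; rain = False; wind = False

  (1) {fog, rain, power}: 1 true — at least one ✓
  (2) {wind, heat}: 0 true — none ✓
  (3) {fog, wind}: 1 true — at least one ✓
  (4) {fog, power, wind, light}: 1 true — at most one ✓
  (5) power=F, hot=F — not both ✓
  (6) heat=F ⇒ hot: vacuous ✓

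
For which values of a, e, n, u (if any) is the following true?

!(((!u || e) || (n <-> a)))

a: True, e: False, n: False, u: True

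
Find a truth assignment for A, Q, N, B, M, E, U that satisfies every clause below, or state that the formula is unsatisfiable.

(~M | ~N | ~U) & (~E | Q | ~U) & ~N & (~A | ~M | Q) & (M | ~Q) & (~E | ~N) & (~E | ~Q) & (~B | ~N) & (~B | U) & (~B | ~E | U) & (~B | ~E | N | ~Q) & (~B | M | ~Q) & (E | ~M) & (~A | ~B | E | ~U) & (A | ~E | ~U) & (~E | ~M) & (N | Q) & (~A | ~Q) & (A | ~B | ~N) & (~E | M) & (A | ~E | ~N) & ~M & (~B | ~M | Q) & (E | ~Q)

Case N = True:
  Clause (~N) is falsified — contradiction.
Case N = False:
  (N | Q) forces Q = True.
  (M | ~Q) forces M = True.
  Clause (~M) is falsified — contradiction.
Both cases fail, so the formula is unsatisfiable.

The formula is unsatisfiable.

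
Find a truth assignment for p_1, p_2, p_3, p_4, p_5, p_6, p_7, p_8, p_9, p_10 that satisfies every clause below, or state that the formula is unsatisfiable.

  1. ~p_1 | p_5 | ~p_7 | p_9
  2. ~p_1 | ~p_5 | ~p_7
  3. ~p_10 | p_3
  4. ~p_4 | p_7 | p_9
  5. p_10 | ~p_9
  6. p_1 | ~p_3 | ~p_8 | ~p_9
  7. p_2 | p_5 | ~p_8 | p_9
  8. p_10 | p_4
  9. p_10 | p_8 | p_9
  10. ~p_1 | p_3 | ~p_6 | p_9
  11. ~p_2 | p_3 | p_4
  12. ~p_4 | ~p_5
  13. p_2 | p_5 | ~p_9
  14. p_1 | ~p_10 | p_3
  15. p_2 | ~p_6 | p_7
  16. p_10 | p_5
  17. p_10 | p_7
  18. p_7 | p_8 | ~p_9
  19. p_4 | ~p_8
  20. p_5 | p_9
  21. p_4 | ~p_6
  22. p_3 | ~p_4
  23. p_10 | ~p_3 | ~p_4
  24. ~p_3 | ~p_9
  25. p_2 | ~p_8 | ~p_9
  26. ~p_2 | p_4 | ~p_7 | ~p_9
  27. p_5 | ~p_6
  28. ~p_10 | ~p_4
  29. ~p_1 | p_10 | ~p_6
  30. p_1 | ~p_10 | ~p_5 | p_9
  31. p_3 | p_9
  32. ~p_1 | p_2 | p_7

Set p_1 = True.
Try p_2 = False:
  (~p_1 | p_2 | p_7) forces p_7 = True.
  (~p_1 | ~p_5 | ~p_7) forces p_5 = False.
  (~p_1 | p_5 | ~p_7 | p_9) forces p_9 = True.
  clause (p_2 | p_5 | ~p_9) is falsified — backtrack.
So p_2 = True.
Try p_3 = False:
  (~p_10 | p_3) forces p_10 = False.
  (p_10 | ~p_9) forces p_9 = False.
  clause (p_3 | p_9) is falsified — backtrack.
So p_3 = True.
  then (~p_3 | ~p_9) forces p_9 = False.
  then (p_5 | p_9) forces p_5 = True.
  then (~p_1 | ~p_5 | ~p_7) forces p_7 = False.
  then (~p_4 | p_7 | p_9) forces p_4 = False.
  then (p_10 | p_4) forces p_10 = True.
  then (p_4 | ~p_8) forces p_8 = False.
  then (p_4 | ~p_6) forces p_6 = False.
All clauses satisfied.

p_1: True; p_2: True; p_3: True; p_4: False; p_5: True; p_6: False; p_7: False; p_8: False; p_9: False; p_10: True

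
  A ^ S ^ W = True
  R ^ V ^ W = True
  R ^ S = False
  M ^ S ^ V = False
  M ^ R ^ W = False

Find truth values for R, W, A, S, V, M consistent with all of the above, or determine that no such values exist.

R: True; W: False; A: False; S: True; V: False; M: True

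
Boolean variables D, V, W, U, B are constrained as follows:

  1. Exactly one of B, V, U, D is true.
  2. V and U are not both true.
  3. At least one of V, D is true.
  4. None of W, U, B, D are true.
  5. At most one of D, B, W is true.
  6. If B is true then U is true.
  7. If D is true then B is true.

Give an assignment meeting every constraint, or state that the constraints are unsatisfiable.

D: False, V: True, W: False, U: False, B: False

  (1) {B, V, U, D}: 1 true — exactly one ✓
  (2) V=T, U=F — not both ✓
  (3) {V, D}: 1 true — at least one ✓
  (4) {W, U, B, D}: 0 true — none ✓
  (5) {D, B, W}: 0 true — at most one ✓
  (6) B=F ⇒ U: vacuous ✓
  (7) D=F ⇒ B: vacuous ✓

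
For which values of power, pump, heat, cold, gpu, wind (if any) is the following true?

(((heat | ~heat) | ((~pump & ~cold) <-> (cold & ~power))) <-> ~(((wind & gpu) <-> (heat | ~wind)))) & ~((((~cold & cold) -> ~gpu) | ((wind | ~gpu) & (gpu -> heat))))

The conjunct ~((((~cold & cold) -> ~gpu) | ((wind | ~gpu) & (gpu -> heat)))) is unsatisfiable on its own:
  cold = True: this becomes ~((True | ((wind | ~gpu) & (gpu -> heat)))) = False.
  cold = False: this becomes ~((True | ((wind | ~gpu) & (gpu -> heat)))) = False.
So the whole conjunction is unsatisfiable.

The formula is unsatisfiable.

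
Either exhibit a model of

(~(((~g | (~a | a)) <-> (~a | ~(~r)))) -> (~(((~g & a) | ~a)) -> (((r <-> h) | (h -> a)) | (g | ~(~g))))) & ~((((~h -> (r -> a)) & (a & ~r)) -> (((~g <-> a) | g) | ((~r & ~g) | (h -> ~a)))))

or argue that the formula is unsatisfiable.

No satisfying assignment exists.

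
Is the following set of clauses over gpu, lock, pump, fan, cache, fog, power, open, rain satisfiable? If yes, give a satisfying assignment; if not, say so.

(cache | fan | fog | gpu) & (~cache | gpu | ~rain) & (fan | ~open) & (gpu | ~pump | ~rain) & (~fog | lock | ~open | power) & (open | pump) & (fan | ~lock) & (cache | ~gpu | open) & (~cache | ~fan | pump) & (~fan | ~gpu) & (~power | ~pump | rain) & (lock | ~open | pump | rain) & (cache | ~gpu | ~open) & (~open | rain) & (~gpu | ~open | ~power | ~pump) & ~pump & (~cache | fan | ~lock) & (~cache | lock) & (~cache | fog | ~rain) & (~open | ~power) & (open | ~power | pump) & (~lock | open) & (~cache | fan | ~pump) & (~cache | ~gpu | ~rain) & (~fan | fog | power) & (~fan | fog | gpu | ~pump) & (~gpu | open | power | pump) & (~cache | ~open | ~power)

gpu = False, lock = True, pump = False, fan = True, cache = False, fog = True, power = False, open = True, rain = True

Unit clause (~pump) forces pump = False.
In (open | pump) only open is left, so open = True.
In (~open | rain) only rain is left, so rain = True.
In (~open | ~power) only ~power is left, so power = False.
In (fan | ~open) only fan is left, so fan = True.
In (~cache | ~fan | pump) only ~cache is left, so cache = False.
In (~fan | ~gpu) only ~gpu is left, so gpu = False.
In (~fan | fog | power) only fog is left, so fog = True.
In (~fog | lock | ~open | power) only lock is left, so lock = True.
All clauses satisfied.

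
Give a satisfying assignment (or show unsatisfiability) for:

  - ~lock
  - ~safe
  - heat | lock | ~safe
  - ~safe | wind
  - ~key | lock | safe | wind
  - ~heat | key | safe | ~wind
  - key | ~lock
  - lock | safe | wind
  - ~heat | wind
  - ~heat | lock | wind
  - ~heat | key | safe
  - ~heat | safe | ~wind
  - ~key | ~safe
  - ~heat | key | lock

Unit clause (~lock) forces lock = False.
Unit clause (~safe) forces safe = False.
In (lock | safe | wind) only wind is left, so wind = True.
In (~heat | safe | ~wind) only ~heat is left, so heat = False.
Set key = False.
All clauses satisfied.

heat = False; key = False; lock = False; wind = True; safe = False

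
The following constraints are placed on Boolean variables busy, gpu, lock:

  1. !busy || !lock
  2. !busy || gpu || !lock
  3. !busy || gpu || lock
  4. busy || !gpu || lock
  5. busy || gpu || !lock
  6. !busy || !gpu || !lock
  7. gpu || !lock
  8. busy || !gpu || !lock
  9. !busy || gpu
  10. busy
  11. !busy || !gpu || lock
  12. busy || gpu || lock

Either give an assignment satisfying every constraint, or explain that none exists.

Case busy = True:
  (!busy || !lock) forces lock = False.
  (!busy || gpu || lock) forces gpu = True.
  Clause (!busy || !gpu || lock) is falsified — contradiction.
Case busy = False:
  Clause (busy) is falsified — contradiction.
Both cases fail, so the formula is unsatisfiable.

No satisfying assignment exists.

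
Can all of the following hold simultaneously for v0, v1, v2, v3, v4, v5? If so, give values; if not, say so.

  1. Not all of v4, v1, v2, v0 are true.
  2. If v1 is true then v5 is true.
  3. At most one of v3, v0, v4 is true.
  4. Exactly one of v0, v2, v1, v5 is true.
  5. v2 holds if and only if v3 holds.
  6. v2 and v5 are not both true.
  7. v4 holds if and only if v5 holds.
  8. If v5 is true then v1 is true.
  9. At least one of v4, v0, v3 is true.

v0: True, v1: False, v2: False, v3: False, v4: False, v5: False

  (1) {v4, v1, v2, v0}: 1/4 true — not all ✓
  (2) v1=F ⇒ v5: vacuous ✓
  (3) {v3, v0, v4}: 1 true — at most one ✓
  (4) {v0, v2, v1, v5}: 1 true — exactly one ✓
  (5) v2=F, v3=F — same ✓
  (6) v2=F, v5=F — not both ✓
  (7) v4=F, v5=F — same ✓
  (8) v5=F ⇒ v1: vacuous ✓
  (9) {v4, v0, v3}: 1 true — at least one ✓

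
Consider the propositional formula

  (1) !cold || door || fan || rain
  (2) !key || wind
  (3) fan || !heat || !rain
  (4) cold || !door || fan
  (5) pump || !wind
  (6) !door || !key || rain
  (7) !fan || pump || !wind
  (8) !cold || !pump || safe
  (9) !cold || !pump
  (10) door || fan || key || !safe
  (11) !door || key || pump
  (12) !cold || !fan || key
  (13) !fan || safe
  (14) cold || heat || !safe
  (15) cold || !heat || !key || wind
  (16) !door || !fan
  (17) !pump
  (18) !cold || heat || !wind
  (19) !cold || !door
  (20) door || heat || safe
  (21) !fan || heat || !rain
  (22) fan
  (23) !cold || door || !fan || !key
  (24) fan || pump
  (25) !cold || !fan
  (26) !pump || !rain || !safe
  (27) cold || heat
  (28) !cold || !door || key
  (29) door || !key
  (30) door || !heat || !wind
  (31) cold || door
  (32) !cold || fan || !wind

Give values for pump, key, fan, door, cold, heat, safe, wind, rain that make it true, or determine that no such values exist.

Case pump = True:
  Clause (!pump) is falsified — contradiction.
Case pump = False:
  (pump || !wind) forces wind = False.
  (!key || wind) forces key = False.
  (!door || key || pump) forces door = False.
  (fan) forces fan = True.
  (!cold || !fan || key) forces cold = False.
  Clause (cold || door) is falsified — contradiction.
Both cases fail, so the formula is unsatisfiable.

Unsatisfiable — no assignment works.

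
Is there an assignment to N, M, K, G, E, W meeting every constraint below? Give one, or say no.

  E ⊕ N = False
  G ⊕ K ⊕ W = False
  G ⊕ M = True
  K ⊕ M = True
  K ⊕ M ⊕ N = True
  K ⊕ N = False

N = False; M = True; K = False; G = False; E = False; W = False

E ⊕ N = F ⊕ F = False ✓
G ⊕ K ⊕ W = F ⊕ F ⊕ F = False ✓
G ⊕ M = F ⊕ T = True ✓
K ⊕ M = F ⊕ T = True ✓
K ⊕ M ⊕ N = F ⊕ T ⊕ F = True ✓
K ⊕ N = F ⊕ F = False ✓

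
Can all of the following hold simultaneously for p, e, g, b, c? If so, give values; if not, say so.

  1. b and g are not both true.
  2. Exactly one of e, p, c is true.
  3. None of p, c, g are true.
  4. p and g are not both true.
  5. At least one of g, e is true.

p: False, e: True, g: False, b: False, c: False

  (1) b=F, g=F — not both ✓
  (2) {e, p, c}: 1 true — exactly one ✓
  (3) {p, c, g}: 0 true — none ✓
  (4) p=F, g=F — not both ✓
  (5) {g, e}: 1 true — at least one ✓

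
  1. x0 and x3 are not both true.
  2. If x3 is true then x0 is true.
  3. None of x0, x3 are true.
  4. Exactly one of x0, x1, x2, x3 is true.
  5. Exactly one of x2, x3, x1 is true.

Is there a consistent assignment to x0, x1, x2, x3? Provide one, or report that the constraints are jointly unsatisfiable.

x0=F, x1=T, x2=F, x3=F

  (1) x0=F, x3=F — not both ✓
  (2) x3=F ⇒ x0: vacuous ✓
  (3) {x0, x3}: 0 true — none ✓
  (4) {x0, x1, x2, x3}: 1 true — exactly one ✓
  (5) {x2, x3, x1}: 1 true — exactly one ✓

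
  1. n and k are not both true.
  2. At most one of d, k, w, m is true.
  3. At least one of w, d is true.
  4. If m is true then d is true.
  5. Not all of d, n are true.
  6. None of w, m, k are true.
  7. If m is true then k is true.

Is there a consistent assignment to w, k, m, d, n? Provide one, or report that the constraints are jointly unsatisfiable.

w = False, k = False, m = False, d = True, n = False

  (1) n=F, k=F — not both ✓
  (2) {d, k, w, m}: 1 true — at most one ✓
  (3) {w, d}: 1 true — at least one ✓
  (4) m=F ⇒ d: vacuous ✓
  (5) {d, n}: 1/2 true — not all ✓
  (6) {w, m, k}: 0 true — none ✓
  (7) m=F ⇒ k: vacuous ✓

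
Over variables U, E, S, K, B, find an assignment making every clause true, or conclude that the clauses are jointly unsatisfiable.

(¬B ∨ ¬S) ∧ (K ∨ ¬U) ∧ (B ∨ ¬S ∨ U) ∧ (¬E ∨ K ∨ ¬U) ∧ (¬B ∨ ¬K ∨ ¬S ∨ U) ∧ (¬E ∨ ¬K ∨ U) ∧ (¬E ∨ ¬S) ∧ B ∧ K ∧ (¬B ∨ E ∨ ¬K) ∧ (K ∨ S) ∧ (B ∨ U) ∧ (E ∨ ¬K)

Unit clause (B) forces B = True.
Unit clause (K) forces K = True.
In (¬B ∨ E ∨ ¬K) only E is left, so E = True.
In (¬B ∨ ¬S) only ¬S is left, so S = False.
In (¬E ∨ ¬K ∨ U) only U is left, so U = True.
All clauses satisfied.

U=T, E=T, S=F, K=T, B=T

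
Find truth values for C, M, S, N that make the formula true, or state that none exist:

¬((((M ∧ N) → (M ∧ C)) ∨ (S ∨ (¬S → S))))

C = False; M = True; S = False; N = True

  ¬((((M ∧ N) → (M ∧ C)) ∨ (S ∨ (¬S → S)))) = True
    ((M ∧ N) → (M ∧ C)) ∨ (S ∨ (¬S → S)) = False
      (M ∧ N) → (M ∧ C) = False
        M ∧ N = True
        M ∧ C = False
      S ∨ (¬S → S) = False
        ¬S → S = False
          ¬S = True
The formula evaluates to True.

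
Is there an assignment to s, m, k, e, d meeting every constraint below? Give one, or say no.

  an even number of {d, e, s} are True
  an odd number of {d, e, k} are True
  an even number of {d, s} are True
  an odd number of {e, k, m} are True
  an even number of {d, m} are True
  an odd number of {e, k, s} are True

s = True; m = True; k = False; e = False; d = True

{d, e, s}: 2 true → even ✓
{d, e, k}: 1 true → odd ✓
{d, s}: 2 true → even ✓
{e, k, m}: 1 true → odd ✓
{d, m}: 2 true → even ✓
{e, k, s}: 1 true → odd ✓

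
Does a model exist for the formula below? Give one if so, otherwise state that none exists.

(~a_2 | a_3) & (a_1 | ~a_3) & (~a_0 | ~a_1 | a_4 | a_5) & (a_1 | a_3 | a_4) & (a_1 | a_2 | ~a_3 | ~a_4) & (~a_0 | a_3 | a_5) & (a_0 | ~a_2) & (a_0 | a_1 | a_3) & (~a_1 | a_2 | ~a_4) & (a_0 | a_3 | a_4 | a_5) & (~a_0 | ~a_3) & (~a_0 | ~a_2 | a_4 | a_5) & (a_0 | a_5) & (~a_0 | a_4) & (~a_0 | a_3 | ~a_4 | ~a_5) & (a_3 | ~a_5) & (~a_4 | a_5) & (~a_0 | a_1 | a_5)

a_0 = False; a_1 = True; a_2 = False; a_3 = True; a_4 = False; a_5 = True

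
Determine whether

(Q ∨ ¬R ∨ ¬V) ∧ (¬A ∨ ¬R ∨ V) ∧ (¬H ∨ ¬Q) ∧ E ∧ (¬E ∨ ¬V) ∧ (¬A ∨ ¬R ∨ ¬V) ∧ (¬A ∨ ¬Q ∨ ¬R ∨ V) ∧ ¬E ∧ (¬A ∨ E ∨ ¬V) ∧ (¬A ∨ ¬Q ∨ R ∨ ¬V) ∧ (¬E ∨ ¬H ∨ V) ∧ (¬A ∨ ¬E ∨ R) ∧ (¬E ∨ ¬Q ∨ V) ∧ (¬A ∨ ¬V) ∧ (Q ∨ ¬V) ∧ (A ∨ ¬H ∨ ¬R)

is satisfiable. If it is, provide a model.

Case E = True:
  Clause (¬E) is falsified — contradiction.
Case E = False:
  Clause (E) is falsified — contradiction.
Both cases fail, so the formula is unsatisfiable.

Unsatisfiable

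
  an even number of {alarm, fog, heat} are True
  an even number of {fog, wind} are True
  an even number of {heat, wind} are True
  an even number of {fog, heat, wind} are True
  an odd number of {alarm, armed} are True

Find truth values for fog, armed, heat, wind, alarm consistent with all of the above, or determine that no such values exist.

fog=F, armed=T, heat=F, wind=F, alarm=F

{alarm, fog, heat}: 0 true → even ✓
{fog, wind}: 0 true → even ✓
{heat, wind}: 0 true → even ✓
{fog, heat, wind}: 0 true → even ✓
{alarm, armed}: 1 true → odd ✓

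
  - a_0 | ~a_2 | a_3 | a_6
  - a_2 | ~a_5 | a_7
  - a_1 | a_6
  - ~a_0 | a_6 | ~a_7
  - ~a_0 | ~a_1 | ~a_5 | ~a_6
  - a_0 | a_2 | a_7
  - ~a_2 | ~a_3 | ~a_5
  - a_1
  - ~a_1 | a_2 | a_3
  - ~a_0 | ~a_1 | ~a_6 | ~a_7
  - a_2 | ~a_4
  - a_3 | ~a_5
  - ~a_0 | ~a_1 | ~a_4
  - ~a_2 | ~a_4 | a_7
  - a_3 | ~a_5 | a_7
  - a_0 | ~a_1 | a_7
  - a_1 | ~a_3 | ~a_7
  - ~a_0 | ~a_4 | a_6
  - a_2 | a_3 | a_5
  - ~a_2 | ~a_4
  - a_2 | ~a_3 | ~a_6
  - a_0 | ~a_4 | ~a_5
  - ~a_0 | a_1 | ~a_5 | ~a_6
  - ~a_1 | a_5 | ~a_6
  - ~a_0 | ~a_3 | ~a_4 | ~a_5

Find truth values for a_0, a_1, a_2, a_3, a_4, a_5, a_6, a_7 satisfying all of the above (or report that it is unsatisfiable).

Unit clause (a_1) forces a_1 = True.
Set a_0 = False.
  then (a_0 | ~a_1 | a_7) forces a_7 = True.
Set a_2 = False.
  then (~a_1 | a_2 | a_3) forces a_3 = True.
  then (a_2 | ~a_4) forces a_4 = False.
  then (a_2 | ~a_3 | ~a_6) forces a_6 = False.
Set a_5 = False.
All clauses satisfied.

a_0: False; a_1: True; a_2: False; a_3: True; a_4: False; a_5: False; a_6: False; a_7: True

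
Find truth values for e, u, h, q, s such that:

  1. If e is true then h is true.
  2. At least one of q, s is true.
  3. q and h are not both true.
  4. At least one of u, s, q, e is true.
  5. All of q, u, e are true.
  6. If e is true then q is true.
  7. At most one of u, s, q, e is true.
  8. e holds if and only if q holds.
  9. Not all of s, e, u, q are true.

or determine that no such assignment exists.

Unsatisfiable — no assignment works.

Case u = True:
  (5) forces q = True.
  Constraint (7) is violated (u=T, q=T) — contradiction.
Case u = False:
  Constraint (5) is violated (u=F) — contradiction.
Both cases fail — unsatisfiable.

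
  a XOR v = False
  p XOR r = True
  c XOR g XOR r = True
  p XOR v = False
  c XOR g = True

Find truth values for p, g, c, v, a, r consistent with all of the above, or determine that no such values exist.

p = True; g = True; c = False; v = True; a = True; r = False

a XOR v = T XOR T = False ✓
p XOR r = T XOR F = True ✓
c XOR g XOR r = F XOR T XOR F = True ✓
p XOR v = T XOR T = False ✓
c XOR g = F XOR T = True ✓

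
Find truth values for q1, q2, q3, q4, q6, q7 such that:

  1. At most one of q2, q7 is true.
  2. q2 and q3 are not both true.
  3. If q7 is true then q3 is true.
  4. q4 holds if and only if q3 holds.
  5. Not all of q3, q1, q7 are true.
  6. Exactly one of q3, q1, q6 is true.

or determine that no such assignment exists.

q1: False; q2: True; q3: False; q4: False; q6: True; q7: False

  (1) {q2, q7}: 1 true — at most one ✓
  (2) q2=T, q3=F — not both ✓
  (3) q7=F ⇒ q3: vacuous ✓
  (4) q4=F, q3=F — same ✓
  (5) {q3, q1, q7}: 0/3 true — not all ✓
  (6) {q3, q1, q6}: 1 true — exactly one ✓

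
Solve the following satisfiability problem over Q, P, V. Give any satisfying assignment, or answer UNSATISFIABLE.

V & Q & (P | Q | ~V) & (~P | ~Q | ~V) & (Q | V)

Q=T, P=F, V=T

Unit clause (V) forces V = True.
Unit clause (Q) forces Q = True.
In (~P | ~Q | ~V) only ~P is left, so P = False.
All clauses satisfied.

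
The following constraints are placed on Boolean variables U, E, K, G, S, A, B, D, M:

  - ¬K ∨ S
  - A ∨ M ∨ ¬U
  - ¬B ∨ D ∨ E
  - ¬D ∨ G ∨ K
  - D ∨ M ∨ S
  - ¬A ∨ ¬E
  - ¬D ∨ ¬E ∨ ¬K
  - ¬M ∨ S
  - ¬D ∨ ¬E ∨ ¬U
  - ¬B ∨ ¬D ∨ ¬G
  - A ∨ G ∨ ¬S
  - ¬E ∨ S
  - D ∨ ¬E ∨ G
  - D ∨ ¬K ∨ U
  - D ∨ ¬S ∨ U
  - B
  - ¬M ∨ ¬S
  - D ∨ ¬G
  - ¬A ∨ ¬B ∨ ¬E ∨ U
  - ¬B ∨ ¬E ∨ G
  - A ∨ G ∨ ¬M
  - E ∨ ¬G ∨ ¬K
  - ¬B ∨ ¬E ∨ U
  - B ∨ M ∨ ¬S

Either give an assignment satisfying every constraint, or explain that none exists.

Unit clause (B) forces B = True.
Set U = False.
  then (¬B ∨ ¬E ∨ U) forces E = False.
  then (¬B ∨ D ∨ E) forces D = True.
  then (¬B ∨ ¬D ∨ ¬G) forces G = False.
  then (¬D ∨ G ∨ K) forces K = True.
  then (¬K ∨ S) forces S = True.
  then (A ∨ G ∨ ¬S) forces A = True.
  then (¬M ∨ ¬S) forces M = False.
All clauses satisfied.

U=F; E=F; K=T; G=F; S=T; A=T; B=T; D=T; M=F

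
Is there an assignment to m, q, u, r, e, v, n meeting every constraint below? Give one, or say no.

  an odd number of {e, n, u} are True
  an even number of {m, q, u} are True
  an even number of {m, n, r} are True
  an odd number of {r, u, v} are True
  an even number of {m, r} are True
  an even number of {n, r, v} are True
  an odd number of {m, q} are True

m: False, q: True, u: True, r: False, e: False, v: False, n: False

{e, n, u}: 1 true → odd ✓
{m, q, u}: 2 true → even ✓
{m, n, r}: 0 true → even ✓
{r, u, v}: 1 true → odd ✓
{m, r}: 0 true → even ✓
{n, r, v}: 0 true → even ✓
{m, q}: 1 true → odd ✓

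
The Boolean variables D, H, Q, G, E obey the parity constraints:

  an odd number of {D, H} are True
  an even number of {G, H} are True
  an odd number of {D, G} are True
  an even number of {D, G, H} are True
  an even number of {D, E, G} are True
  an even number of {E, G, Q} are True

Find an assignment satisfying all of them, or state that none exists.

D = False, H = True, Q = False, G = True, E = True

{D, H}: 1 true → odd ✓
{G, H}: 2 true → even ✓
{D, G}: 1 true → odd ✓
{D, G, H}: 2 true → even ✓
{D, E, G}: 2 true → even ✓
{E, G, Q}: 2 true → even ✓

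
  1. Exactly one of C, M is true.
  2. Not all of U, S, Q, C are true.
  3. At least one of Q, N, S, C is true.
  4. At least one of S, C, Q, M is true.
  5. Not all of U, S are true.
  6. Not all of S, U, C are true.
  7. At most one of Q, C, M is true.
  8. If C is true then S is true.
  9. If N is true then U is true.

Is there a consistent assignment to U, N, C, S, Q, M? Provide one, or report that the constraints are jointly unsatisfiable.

U = False, N = False, C = True, S = True, Q = False, M = False

  (1) {C, M}: 1 true — exactly one ✓
  (2) {U, S, Q, C}: 2/4 true — not all ✓
  (3) {Q, N, S, C}: 2 true — at least one ✓
  (4) {S, C, Q, M}: 2 true — at least one ✓
  (5) {U, S}: 1/2 true — not all ✓
  (6) {S, U, C}: 2/3 true — not all ✓
  (7) {Q, C, M}: 1 true — at most one ✓
  (8) C=T ⇒ S: T ✓
  (9) N=F ⇒ U: vacuous ✓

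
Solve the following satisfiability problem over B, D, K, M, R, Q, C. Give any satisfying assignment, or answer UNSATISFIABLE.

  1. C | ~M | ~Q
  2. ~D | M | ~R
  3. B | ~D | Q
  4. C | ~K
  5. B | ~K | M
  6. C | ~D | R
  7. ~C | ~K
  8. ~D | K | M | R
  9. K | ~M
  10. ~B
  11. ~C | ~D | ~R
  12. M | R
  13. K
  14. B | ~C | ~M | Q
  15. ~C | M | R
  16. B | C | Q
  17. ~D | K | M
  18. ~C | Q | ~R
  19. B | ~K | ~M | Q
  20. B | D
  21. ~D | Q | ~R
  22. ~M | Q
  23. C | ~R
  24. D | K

Case K = True:
  (C | ~K) forces C = True.
  Clause (~C | ~K) is falsified — contradiction.
Case K = False:
  Clause (K) is falsified — contradiction.
Both cases fail, so the formula is unsatisfiable.

Unsatisfiable — no assignment works.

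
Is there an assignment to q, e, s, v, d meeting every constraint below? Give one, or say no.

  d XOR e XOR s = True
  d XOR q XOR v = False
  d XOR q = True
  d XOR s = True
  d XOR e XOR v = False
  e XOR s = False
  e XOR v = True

q=F, e=F, s=F, v=T, d=T

d XOR e XOR s = T XOR F XOR F = True ✓
d XOR q XOR v = T XOR F XOR T = False ✓
d XOR q = T XOR F = True ✓
d XOR s = T XOR F = True ✓
d XOR e XOR v = T XOR F XOR T = False ✓
e XOR s = F XOR F = False ✓
e XOR v = F XOR T = True ✓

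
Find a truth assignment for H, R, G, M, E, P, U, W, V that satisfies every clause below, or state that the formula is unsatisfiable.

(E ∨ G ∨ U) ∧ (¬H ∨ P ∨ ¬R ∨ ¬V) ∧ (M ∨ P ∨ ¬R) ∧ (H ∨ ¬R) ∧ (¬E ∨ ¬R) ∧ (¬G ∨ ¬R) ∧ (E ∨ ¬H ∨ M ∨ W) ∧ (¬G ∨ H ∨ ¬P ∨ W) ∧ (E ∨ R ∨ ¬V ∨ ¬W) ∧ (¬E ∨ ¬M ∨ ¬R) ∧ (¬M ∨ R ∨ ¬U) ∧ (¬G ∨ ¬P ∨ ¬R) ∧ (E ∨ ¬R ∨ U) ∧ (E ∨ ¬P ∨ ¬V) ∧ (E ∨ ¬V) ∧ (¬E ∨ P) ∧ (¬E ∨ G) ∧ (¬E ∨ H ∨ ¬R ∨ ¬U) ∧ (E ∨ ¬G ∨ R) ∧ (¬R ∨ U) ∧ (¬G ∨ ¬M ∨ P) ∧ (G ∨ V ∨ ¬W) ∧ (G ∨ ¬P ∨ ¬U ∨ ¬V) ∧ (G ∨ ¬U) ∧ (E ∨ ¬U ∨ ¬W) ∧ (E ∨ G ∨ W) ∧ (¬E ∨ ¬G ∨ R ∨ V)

H = True; R = False; G = True; M = False; E = True; P = True; U = True; W = True; V = True

Set H = True.
Try R = True:
  (¬E ∨ ¬R) forces E = False.
  (¬G ∨ ¬R) forces G = False.
  (E ∨ G ∨ U) forces U = True.
  clause (G ∨ ¬U) is falsified — backtrack.
So R = False.
Try G = False:
  (¬E ∨ G) forces E = False.
  (E ∨ G ∨ U) forces U = True.
  clause (G ∨ ¬U) is falsified — backtrack.
So G = True.
  then (E ∨ ¬G ∨ R) forces E = True.
  then (¬E ∨ ¬G ∨ R ∨ V) forces V = True.
  then (¬E ∨ P) forces P = True.
Set M = False.
Set U = True.
Set W = True.
All clauses satisfied.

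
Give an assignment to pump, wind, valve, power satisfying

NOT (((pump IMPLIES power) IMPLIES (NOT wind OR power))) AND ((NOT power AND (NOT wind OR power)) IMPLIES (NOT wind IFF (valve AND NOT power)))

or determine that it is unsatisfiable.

pump = False; wind = True; valve = True; power = False

  NOT (((pump IMPLIES power) IMPLIES (NOT wind OR power))) = True
    (pump IMPLIES power) IMPLIES (NOT wind OR power) = False
      pump IMPLIES power = True
      NOT wind OR power = False
        NOT wind = False
  (NOT power AND (NOT wind OR power)) IMPLIES (NOT wind IFF (valve AND NOT power)) = True
    NOT power AND (NOT wind OR power) = False
      NOT power = True
      NOT wind OR power = False
        NOT wind = False
    NOT wind IFF (valve AND NOT power) = False
      NOT wind = False
      valve AND NOT power = True
        NOT power = True
Both conjuncts True, so the formula holds.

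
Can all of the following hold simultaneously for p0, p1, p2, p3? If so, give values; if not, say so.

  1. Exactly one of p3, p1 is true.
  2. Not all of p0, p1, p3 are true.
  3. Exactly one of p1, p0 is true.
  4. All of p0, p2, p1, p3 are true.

UNSATISFIABLE

Case p0 = True:
  (3) with p0=T forces p1 = False.
  Constraint (4) is violated (p1=F) — contradiction.
Case p0 = False:
  Constraint (4) is violated (p0=F) — contradiction.
Both cases fail — unsatisfiable.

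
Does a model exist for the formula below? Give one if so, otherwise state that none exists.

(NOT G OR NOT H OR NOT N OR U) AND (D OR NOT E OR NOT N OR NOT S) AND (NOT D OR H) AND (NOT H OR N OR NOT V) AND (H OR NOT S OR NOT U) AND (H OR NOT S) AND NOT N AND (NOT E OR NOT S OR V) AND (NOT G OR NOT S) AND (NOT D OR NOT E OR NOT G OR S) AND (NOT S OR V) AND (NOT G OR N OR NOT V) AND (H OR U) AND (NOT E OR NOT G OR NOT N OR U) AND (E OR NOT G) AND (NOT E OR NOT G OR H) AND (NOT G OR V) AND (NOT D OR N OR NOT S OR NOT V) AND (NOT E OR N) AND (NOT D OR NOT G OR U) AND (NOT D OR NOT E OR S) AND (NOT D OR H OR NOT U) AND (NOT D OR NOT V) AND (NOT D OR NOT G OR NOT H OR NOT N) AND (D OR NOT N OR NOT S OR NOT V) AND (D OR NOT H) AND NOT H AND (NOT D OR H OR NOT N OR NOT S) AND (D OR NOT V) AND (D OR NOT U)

Case H = True:
  Clause (NOT H) is falsified — contradiction.
Case H = False:
  (NOT D OR H) forces D = False.
  (H OR NOT S) forces S = False.
  (NOT N) forces N = False.
  (H OR U) forces U = True.
  Clause (D OR NOT U) is falsified — contradiction.
Both cases fail, so the formula is unsatisfiable.

Unsatisfiable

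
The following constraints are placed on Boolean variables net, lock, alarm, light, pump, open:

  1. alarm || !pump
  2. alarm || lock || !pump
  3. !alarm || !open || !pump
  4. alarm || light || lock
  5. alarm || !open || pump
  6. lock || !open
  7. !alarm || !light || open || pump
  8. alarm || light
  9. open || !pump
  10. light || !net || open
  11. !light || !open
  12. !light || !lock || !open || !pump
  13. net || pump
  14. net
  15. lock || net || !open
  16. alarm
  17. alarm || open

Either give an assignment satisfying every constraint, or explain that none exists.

net = True; lock = True; alarm = True; light = False; pump = False; open = True

Unit clause (net) forces net = True.
Unit clause (alarm) forces alarm = True.
Try lock = False:
  (lock || !open) forces open = False.
  (open || !pump) forces pump = False.
  (!alarm || !light || open || pump) forces light = False.
  clause (light || !net || open) is falsified — backtrack.
So lock = True.
Try light = True:
  (!light || !open) forces open = False.
  (!alarm || !light || open || pump) forces pump = True.
  clause (open || !pump) is falsified — backtrack.
So light = False.
  then (light || !net || open) forces open = True.
  then (!alarm || !open || !pump) forces pump = False.
All clauses satisfied.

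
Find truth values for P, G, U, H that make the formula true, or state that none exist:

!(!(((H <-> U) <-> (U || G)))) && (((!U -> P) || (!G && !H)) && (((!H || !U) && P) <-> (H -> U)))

P: True; G: True; U: False; H: False

  !(!(((H <-> U) <-> (U || G)))) = True
    !(((H <-> U) <-> (U || G))) = False
      (H <-> U) <-> (U || G) = True
        H <-> U = True
        U || G = True
  ((!U -> P) || (!G && !H)) && (((!H || !U) && P) <-> (H -> U)) = True
    (!U -> P) || (!G && !H) = True
      !U -> P = True
        !U = True
      !G && !H = False
        !G = False
        !H = True
    ((!H || !U) && P) <-> (H -> U) = True
      (!H || !U) && P = True
        !H || !U = True
          !H = True
          !U = True
      H -> U = True
Both conjuncts True, so the formula holds.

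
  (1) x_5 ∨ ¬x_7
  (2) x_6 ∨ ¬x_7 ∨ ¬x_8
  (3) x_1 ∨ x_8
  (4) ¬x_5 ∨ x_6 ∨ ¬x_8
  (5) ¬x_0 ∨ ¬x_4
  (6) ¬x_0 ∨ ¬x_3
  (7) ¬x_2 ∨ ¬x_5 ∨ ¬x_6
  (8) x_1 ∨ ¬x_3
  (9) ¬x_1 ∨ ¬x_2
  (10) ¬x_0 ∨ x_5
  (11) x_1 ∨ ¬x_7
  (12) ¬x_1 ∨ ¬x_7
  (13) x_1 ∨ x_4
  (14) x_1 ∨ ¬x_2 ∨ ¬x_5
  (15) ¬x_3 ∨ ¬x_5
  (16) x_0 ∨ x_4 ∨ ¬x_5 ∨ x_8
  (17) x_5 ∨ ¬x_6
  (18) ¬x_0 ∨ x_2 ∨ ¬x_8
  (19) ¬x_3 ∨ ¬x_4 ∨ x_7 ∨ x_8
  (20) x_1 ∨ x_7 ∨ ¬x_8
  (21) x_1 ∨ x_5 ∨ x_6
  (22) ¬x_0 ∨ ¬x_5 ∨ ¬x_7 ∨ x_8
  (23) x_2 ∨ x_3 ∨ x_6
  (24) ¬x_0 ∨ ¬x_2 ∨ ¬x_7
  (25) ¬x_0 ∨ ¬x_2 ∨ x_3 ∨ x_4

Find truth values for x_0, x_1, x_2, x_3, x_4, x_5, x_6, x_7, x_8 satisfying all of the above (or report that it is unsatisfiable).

Set x_0 = False.
Try x_1 = False:
  (x_1 ∨ x_8) forces x_8 = True.
  (x_1 ∨ ¬x_3) forces x_3 = False.
  (x_1 ∨ ¬x_7) forces x_7 = False.
  clause (x_1 ∨ x_7 ∨ ¬x_8) is falsified — backtrack.
So x_1 = True.
  then (¬x_1 ∨ ¬x_2) forces x_2 = False.
  then (¬x_1 ∨ ¬x_7) forces x_7 = False.
Set x_3 = True.
  then (¬x_3 ∨ ¬x_5) forces x_5 = False.
  then (x_5 ∨ ¬x_6) forces x_6 = False.
Set x_4 = False.
Set x_8 = True.
All clauses satisfied.

x_0: False, x_1: True, x_2: False, x_3: True, x_4: False, x_5: False, x_6: False, x_7: False, x_8: True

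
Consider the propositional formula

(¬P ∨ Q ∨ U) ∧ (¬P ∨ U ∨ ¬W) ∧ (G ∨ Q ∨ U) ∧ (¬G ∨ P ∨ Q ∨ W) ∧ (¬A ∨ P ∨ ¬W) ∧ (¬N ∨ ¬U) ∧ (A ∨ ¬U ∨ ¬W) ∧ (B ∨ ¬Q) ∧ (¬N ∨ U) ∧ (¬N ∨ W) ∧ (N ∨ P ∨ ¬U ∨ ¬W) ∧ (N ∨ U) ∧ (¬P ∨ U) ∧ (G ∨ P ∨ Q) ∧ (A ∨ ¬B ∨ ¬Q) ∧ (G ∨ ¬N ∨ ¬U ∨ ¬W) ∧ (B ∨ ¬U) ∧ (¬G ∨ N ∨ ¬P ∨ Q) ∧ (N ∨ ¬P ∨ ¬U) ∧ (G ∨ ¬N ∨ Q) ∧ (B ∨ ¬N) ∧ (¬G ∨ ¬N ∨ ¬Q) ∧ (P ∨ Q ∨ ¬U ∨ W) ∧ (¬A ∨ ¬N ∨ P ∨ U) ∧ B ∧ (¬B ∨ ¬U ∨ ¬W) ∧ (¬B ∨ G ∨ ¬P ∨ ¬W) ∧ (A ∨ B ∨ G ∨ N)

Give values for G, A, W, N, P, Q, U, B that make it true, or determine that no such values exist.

G: False; A: True; W: False; N: False; P: False; Q: True; U: True; B: True

Unit clause (B) forces B = True.
Set G = False.
Set A = True.
Try W = True:
  (¬A ∨ P ∨ ¬W) forces P = True.
  clause (¬B ∨ G ∨ ¬P ∨ ¬W) is falsified — backtrack.
So W = False.
  then (¬N ∨ W) forces N = False.
  then (N ∨ U) forces U = True.
  then (N ∨ ¬P ∨ ¬U) forces P = False.
  then (P ∨ Q ∨ ¬U ∨ W) forces Q = True.
All clauses satisfied.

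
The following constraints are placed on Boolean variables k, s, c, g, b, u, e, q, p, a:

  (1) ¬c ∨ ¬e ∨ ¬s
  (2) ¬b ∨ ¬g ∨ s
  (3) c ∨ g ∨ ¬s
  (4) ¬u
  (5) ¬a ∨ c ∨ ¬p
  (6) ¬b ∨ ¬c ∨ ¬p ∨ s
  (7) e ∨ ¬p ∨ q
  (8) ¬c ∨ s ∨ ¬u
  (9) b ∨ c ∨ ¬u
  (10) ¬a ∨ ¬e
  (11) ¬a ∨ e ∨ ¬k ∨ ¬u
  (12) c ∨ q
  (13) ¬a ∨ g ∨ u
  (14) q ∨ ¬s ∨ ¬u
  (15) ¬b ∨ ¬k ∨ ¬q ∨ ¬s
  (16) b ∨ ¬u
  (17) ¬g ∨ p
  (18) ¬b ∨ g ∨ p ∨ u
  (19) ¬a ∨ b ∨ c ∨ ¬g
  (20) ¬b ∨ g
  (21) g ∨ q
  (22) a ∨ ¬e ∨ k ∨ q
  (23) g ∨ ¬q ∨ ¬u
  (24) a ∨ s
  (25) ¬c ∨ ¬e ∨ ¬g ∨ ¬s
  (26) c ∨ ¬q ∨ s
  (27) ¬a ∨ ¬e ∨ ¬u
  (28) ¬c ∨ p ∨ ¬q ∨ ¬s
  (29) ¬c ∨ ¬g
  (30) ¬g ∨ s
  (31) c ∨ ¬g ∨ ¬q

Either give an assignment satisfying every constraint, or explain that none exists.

Unit clause (¬u) forces u = False.
Set k = True.
Try s = False:
  (a ∨ s) forces a = True.
  (¬a ∨ ¬e) forces e = False.
  (¬a ∨ g ∨ u) forces g = True.
  clause (¬g ∨ s) is falsified — backtrack.
So s = True.
Set c = True.
  then (¬c ∨ ¬e ∨ ¬s) forces e = False.
  then (¬c ∨ ¬g) forces g = False.
  then (¬a ∨ g ∨ u) forces a = False.
  then (¬b ∨ g) forces b = False.
  then (g ∨ q) forces q = True.
  then (¬c ∨ p ∨ ¬q ∨ ¬s) forces p = True.
All clauses satisfied.

k=T; s=T; c=T; g=F; b=F; u=F; e=F; q=T; p=T; a=F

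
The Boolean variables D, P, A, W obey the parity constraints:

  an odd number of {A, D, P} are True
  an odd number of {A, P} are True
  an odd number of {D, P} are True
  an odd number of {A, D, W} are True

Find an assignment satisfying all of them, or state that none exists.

D = False, P = True, A = False, W = True

{A, D, P}: 1 true → odd ✓
{A, P}: 1 true → odd ✓
{D, P}: 1 true → odd ✓
{A, D, W}: 1 true → odd ✓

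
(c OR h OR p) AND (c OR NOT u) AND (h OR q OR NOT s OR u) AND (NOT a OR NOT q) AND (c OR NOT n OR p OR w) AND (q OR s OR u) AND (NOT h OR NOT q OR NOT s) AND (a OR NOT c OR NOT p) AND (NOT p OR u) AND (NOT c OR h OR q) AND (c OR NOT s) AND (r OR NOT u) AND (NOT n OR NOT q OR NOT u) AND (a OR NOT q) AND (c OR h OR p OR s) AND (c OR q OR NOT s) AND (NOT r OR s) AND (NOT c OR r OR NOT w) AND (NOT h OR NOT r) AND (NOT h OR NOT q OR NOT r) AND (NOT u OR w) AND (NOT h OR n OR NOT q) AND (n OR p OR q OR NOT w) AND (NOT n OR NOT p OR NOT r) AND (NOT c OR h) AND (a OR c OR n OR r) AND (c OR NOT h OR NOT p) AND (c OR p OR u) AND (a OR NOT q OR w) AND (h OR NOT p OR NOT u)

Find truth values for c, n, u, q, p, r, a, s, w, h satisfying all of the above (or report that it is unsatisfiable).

c = True; n = True; u = False; q = False; p = False; r = False; a = False; s = True; w = False; h = True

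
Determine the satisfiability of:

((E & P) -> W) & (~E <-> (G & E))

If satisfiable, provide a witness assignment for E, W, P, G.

E = True, W = True, P = True, G = False

  (E & P) -> W = True
    E & P = True
  ~E <-> (G & E) = True
    ~E = False
    G & E = False
Both conjuncts True, so the formula holds.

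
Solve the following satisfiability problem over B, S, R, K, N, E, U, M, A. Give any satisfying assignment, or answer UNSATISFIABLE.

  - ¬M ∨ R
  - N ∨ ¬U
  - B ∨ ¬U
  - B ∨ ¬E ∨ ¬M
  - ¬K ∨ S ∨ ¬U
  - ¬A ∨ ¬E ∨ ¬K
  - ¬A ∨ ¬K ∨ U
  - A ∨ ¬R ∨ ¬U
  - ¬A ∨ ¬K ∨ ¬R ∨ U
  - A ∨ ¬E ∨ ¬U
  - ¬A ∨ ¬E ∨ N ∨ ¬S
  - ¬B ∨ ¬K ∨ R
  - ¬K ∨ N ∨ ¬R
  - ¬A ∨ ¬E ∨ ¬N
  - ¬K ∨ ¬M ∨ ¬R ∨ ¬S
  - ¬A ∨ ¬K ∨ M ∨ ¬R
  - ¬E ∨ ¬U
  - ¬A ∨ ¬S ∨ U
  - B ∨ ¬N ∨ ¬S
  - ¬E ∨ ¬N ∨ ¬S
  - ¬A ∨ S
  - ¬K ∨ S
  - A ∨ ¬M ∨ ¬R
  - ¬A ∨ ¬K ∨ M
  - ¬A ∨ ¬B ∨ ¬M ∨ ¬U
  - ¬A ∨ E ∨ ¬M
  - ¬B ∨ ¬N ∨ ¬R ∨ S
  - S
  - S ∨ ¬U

Unit clause (S) forces S = True.
Set B = False.
  then (B ∨ ¬U) forces U = False.
  then (¬A ∨ ¬S ∨ U) forces A = False.
  then (B ∨ ¬N ∨ ¬S) forces N = False.
Set R = False.
  then (¬M ∨ R) forces M = False.
Set K = True.
Set E = False.
All clauses satisfied.

B=F, S=T, R=F, K=T, N=F, E=F, U=F, M=F, A=F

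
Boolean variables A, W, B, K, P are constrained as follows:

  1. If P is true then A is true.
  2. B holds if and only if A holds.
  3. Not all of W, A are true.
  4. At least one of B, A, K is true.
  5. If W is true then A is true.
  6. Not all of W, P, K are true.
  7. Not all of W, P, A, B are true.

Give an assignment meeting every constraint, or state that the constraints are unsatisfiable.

A = True, W = False, B = True, K = False, P = False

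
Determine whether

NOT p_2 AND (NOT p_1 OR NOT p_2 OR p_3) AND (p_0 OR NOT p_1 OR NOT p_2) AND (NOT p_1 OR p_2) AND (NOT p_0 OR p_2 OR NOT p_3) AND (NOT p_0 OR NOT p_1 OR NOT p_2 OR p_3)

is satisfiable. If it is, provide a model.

Unit clause (NOT p_2) forces p_2 = False.
In (NOT p_1 OR p_2) only NOT p_1 is left, so p_1 = False.
Set p_0 = True.
  then (NOT p_0 OR p_2 OR NOT p_3) forces p_3 = False.
Check each clause:
  (NOT p_2): NOT p_2 holds.
  (NOT p_1 OR NOT p_2 OR p_3): NOT p_1 holds.
  (p_0 OR NOT p_1 OR NOT p_2): p_0 holds.
  (NOT p_1 OR p_2): NOT p_1 holds.
  (NOT p_0 OR p_2 OR NOT p_3): NOT p_3 holds.
  (NOT p_0 OR NOT p_1 OR NOT p_2 OR p_3): NOT p_1 holds.
All clauses satisfied.

p_0 = True; p_1 = False; p_2 = False; p_3 = False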